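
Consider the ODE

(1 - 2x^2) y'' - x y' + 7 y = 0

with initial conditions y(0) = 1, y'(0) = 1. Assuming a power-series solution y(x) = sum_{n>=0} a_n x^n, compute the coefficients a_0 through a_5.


Ansatz: y(x) = sum_{n>=0} a_n x^n, so y'(x) = sum_{n>=1} n a_n x^(n-1) and y''(x) = sum_{n>=2} n(n-1) a_n x^(n-2).
Substitute into P(x) y'' + Q(x) y' + R(x) y = 0 with P(x) = 1 - 2x^2, Q(x) = -x, R(x) = 7, and match powers of x.
Initial conditions: a_0 = 1, a_1 = 1.
Setting the coefficient of each power of x to zero and solving order by order (substituting the coefficients already found):
  x^0: 2 a_2 + 7 a_0 = 0  ->  2 a_2 = -7 a_0 = -7  ->  a_2 = -7/2
  x^1: 6 a_3 + 6 a_1 = 0  ->  6 a_3 = -6 a_1 = -6  ->  a_3 = -1
  x^2: 12 a_4 + a_2 = 0  ->  12 a_4 = -a_2 = 7/2  ->  a_4 = 7/24
  x^3: 20 a_5 - 8 a_3 = 0  ->  20 a_5 = 8 a_3 = -8  ->  a_5 = -2/5
Truncated series: y(x) = 1 + x - (7/2) x^2 - x^3 + (7/24) x^4 - (2/5) x^5 + O(x^6).

a_0 = 1; a_1 = 1; a_2 = -7/2; a_3 = -1; a_4 = 7/24; a_5 = -2/5


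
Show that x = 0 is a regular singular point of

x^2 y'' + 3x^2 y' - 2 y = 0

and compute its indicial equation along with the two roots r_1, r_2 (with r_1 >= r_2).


Divide by x^2 to reach normal form y'' + P_1(x) y' + P_2(x) y = 0 with P_1(x) = 3 and P_2(x) = -2/x^2.
x = 0 is a singular point because the y-coefficient -2/x^2 has a pole at x = 0.
It is a regular singular point because x P_1(x) = p(x) = 3x and x^2 P_2(x) = q(x) = -2 are polynomials, hence analytic at x = 0.
p(0) = 0,  q(0) = -2.
Indicial equation: r(r-1) + p(0) r + q(0) = 0, i.e. r^2 + (p(0) - 1) r + q(0) = 0, i.e. r^2 - 1 r - 2 = 0.
Discriminant: (-1)^2 - 4(-2) = 9, so r = (1 ± 3)/2.
Solving: r_1 = 2, r_2 = -1.

indicial: r^2 - 1 r - 2 = 0; roots r_1 = 2, r_2 = -1


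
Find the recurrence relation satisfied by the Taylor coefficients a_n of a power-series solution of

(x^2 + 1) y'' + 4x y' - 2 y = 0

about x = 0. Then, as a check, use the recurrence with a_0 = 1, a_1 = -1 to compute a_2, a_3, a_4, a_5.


Substitute y = sum_n a_n x^n.
(1 + 1 x^2) y'' contributes (n+2)(n+1) a_{n+2} + n(n-1) a_n at x^n.
4 x y'(x) contributes 4 n a_n at x^n.
-2 y(x) contributes -2 a_n at x^n.
Matching x^n: (n+2)(n+1) a_{n+2} + (n(n-1) + 4 n - 2) a_n = 0.
Thus a_{n+2} = (-n(n-1) - 4 n + 2) / ((n+1)(n+2)) * a_n.

Check with a_0 = 1, a_1 = -1 (apply the recurrence for n = 0, 1, 2, 3): a_0 = 1, a_1 = -1, a_2 = 1, a_3 = 1/3, a_4 = -2/3, a_5 = -4/15.

a_(n+2) = (-n(n-1) - 4 n + 2) / ((n+1)(n+2)) * a_n; check: a_0 = 1, a_1 = -1, a_2 = 1, a_3 = 1/3, a_4 = -2/3, a_5 = -4/15


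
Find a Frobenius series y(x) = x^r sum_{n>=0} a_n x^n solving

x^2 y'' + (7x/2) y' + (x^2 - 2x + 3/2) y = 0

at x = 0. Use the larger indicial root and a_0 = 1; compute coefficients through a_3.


Write in Frobenius form y'' + (p(x)/x) y' + (q(x)/x^2) y = 0:
  p(x) = 7/2,  q(x) = x^2 - 2x + 3/2.
Indicial equation: r(r-1) + (7/2) r + (3/2) = 0 -> roots r_1 = -1, r_2 = -3/2.
Take r = r_1 = -1. Let y(x) = x^r sum_{n>=0} a_n x^n with a_0 = 1.
Substitute y = x^r sum a_n x^n and match x^{r+n}. The recurrence is
  D(n) a_n - 2 a_{n-1} + 1 a_{n-2} = 0,  where D(n) = (r+n)(r+n-1) + (7/2)(r+n) + (3/2).
  a_n = [2 a_{n-1} - 1 a_{n-2}] / D(n).
Since the indicial polynomial factors as (r - r_1)(r - r_2), D(n) = (r_1 + n - r_1)(r_1 + n - r_2) = n(n + 1/2).
Evaluating step by step (a_0 = 1):
  n = 1: D(1) = 1(1 + 1/2) = 3/2; numerator = 2(1) = 2; a_1 = (2)/(3/2) = 4/3
  n = 2: D(2) = 2(2 + 1/2) = 5; numerator = 2(4/3) - 1(1) = 5/3; a_2 = (5/3)/(5) = 1/3
  n = 3: D(3) = 3(3 + 1/2) = 21/2; numerator = 2(1/3) - 1(4/3) = -2/3; a_3 = (-2/3)/(21/2) = -4/63

r = -1; a_0 = 1; a_1 = 4/3; a_2 = 1/3; a_3 = -4/63


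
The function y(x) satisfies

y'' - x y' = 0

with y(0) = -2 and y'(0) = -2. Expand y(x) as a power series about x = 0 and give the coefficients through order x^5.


Ansatz: y(x) = sum_{n>=0} a_n x^n, so y'(x) = sum_{n>=1} n a_n x^(n-1) and y''(x) = sum_{n>=2} n(n-1) a_n x^(n-2).
Substitute into P(x) y'' + Q(x) y' + R(x) y = 0 with P(x) = 1, Q(x) = -x, R(x) = 0, and match powers of x.
Initial conditions: a_0 = -2, a_1 = -2.
Setting the coefficient of each power of x to zero and solving order by order (substituting the coefficients already found):
  x^0: 2 a_2 = 0  ->  a_2 = 0
  x^1: 6 a_3 - a_1 = 0  ->  6 a_3 = a_1 = -2  ->  a_3 = -1/3
  x^2: 12 a_4 - 2 a_2 = 0  ->  12 a_4 = 2 a_2 = 0  ->  a_4 = 0
  x^3: 20 a_5 - 3 a_3 = 0  ->  20 a_5 = 3 a_3 = -1  ->  a_5 = -1/20
Truncated series: y(x) = -2 - 2 x - (1/3) x^3 - (1/20) x^5 + O(x^6).

a_0 = -2; a_1 = -2; a_2 = 0; a_3 = -1/3; a_4 = 0; a_5 = -1/20


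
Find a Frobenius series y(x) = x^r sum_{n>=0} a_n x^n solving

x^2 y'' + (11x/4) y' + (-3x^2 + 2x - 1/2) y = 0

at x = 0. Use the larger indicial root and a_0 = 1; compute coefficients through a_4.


Write in Frobenius form y'' + (p(x)/x) y' + (q(x)/x^2) y = 0:
  p(x) = 11/4,  q(x) = -3x^2 + 2x - 1/2.
Indicial equation: r(r-1) + (11/4) r + (-1/2) = 0 -> roots r_1 = 1/4, r_2 = -2.
Take r = r_1 = 1/4. Let y(x) = x^r sum_{n>=0} a_n x^n with a_0 = 1.
Substitute y = x^r sum a_n x^n and match x^{r+n}. The recurrence is
  D(n) a_n + 2 a_{n-1} - 3 a_{n-2} = 0,  where D(n) = (r+n)(r+n-1) + (11/4)(r+n) + (-1/2).
  a_n = [-2 a_{n-1} + 3 a_{n-2}] / D(n).
Since the indicial polynomial factors as (r - r_1)(r - r_2), D(n) = (r_1 + n - r_1)(r_1 + n - r_2) = n(n + 9/4).
Evaluating step by step (a_0 = 1):
  n = 1: D(1) = 1(1 + 9/4) = 13/4; numerator = -2(1) = -2; a_1 = (-2)/(13/4) = -8/13
  n = 2: D(2) = 2(2 + 9/4) = 17/2; numerator = -2(-8/13) + 3(1) = 55/13; a_2 = (55/13)/(17/2) = 110/221
  n = 3: D(3) = 3(3 + 9/4) = 63/4; numerator = -2(110/221) + 3(-8/13) = -628/221; a_3 = (-628/221)/(63/4) = -2512/13923
  n = 4: D(4) = 4(4 + 9/4) = 25; numerator = -2(-2512/13923) + 3(110/221) = 25814/13923; a_4 = (25814/13923)/(25) = 25814/348075

r = 1/4; a_0 = 1; a_1 = -8/13; a_2 = 110/221; a_3 = -2512/13923; a_4 = 25814/348075


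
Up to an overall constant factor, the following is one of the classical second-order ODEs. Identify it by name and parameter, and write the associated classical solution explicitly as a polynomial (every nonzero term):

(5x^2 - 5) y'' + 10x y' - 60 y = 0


All three coefficients share the factor -5; dividing through by -5 gives  (1 - x^2) y'' - 2x y' + 12 y = 0.
This matches the Legendre equation (1 - x^2) y'' - 2x y' + n(n+1) y = 0 (note the -2x y' term) with n(n+1) = 12, so n = 3; the polynomial solution is P_3(x).
With y = sum_k a_k x^k, matching x^k gives (k+2)(k+1) a_{k+2} = [k(k+1) - n(n+1)] a_k = (k - 3)(k + 4) a_k. The right side vanishes at k = 3, so the series with the parity of 3 terminates at degree 3.
Standard normalization (P_n(1) = 1): leading coefficient (2n)!/(2^n (n!)^2) = 720/(8*36) = 5/2, so a_3 = 5/2. Work downward with a_k = (k+1)(k+2) a_{k+2} / ((k - 3)(k + 4)):
  a_1 = (2)(3)(5/2) / ((1 - 3)(1 + 4)) = 15/(-10) = -3/2
Hence P_3(x) = 5 x^3/2 - 3 x/2.

P_3(x); series = 5 x^3/2 - 3 x/2


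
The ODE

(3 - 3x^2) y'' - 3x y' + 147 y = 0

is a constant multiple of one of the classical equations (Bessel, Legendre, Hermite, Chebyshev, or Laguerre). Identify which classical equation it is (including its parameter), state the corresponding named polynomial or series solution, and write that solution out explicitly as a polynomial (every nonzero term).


All three coefficients share the factor 3; dividing through by 3 gives  (1 - x^2) y'' - x y' + 49 y = 0.
This matches the Chebyshev equation (1 - x^2) y'' - x y' + n^2 y = 0 (note the -x y' term, not -2x y') with n^2 = 49, so n = 7; the polynomial solution is T_7(x).
With y = sum_k a_k x^k, matching x^k gives (k+2)(k+1) a_{k+2} = (k^2 - n^2) a_k = (k - 7)(k + 7) a_k. The right side vanishes at k = 7, so the series with the parity of 7 terminates at degree 7.
Standard normalization: leading coefficient of T_n is 2^(n-1), so a_7 = 2^6 = 64. Work downward with a_k = (k+1)(k+2) a_{k+2} / ((k - 7)(k + 7)):
  a_5 = (6)(7)(64) / ((5 - 7)(5 + 7)) = 2688/(-24) = -112
  a_3 = (4)(5)(-112) / ((3 - 7)(3 + 7)) = -2240/(-40) = 56
  a_1 = (2)(3)(56) / ((1 - 7)(1 + 7)) = 336/(-48) = -7
Hence T_7(x) = 64 x^7 - 112 x^5 + 56 x^3 - 7 x.

T_7(x); series = 64 x^7 - 112 x^5 + 56 x^3 - 7 x


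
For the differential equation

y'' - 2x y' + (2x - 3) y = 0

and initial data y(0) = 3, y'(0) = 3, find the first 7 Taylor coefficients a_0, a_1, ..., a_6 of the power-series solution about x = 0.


Ansatz: y(x) = sum_{n>=0} a_n x^n, so y'(x) = sum_{n>=1} n a_n x^(n-1) and y''(x) = sum_{n>=2} n(n-1) a_n x^(n-2).
Substitute into P(x) y'' + Q(x) y' + R(x) y = 0 with P(x) = 1, Q(x) = -2x, R(x) = 2x - 3, and match powers of x.
Initial conditions: a_0 = 3, a_1 = 3.
Setting the coefficient of each power of x to zero and solving order by order (substituting the coefficients already found):
  x^0: 2 a_2 - 3 a_0 = 0  ->  2 a_2 = 3 a_0 = 9  ->  a_2 = 9/2
  x^1: 6 a_3 - 5 a_1 + 2 a_0 = 0  ->  6 a_3 = 5 a_1 - 2 a_0 = 9  ->  a_3 = 3/2
  x^2: 12 a_4 - 7 a_2 + 2 a_1 = 0  ->  12 a_4 = 7 a_2 - 2 a_1 = 51/2  ->  a_4 = 17/8
  x^3: 20 a_5 - 9 a_3 + 2 a_2 = 0  ->  20 a_5 = 9 a_3 - 2 a_2 = 9/2  ->  a_5 = 9/40
  x^4: 30 a_6 - 11 a_4 + 2 a_3 = 0  ->  30 a_6 = 11 a_4 - 2 a_3 = 163/8  ->  a_6 = 163/240
Truncated series: y(x) = 3 + 3 x + (9/2) x^2 + (3/2) x^3 + (17/8) x^4 + (9/40) x^5 + (163/240) x^6 + O(x^7).

a_0 = 3; a_1 = 3; a_2 = 9/2; a_3 = 3/2; a_4 = 17/8; a_5 = 9/40; a_6 = 163/240


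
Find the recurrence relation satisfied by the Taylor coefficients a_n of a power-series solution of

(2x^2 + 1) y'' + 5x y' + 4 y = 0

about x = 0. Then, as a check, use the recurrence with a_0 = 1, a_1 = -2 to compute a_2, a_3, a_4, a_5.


Substitute y = sum_n a_n x^n.
(1 + 2 x^2) y'' contributes (n+2)(n+1) a_{n+2} + 2 n(n-1) a_n at x^n.
5 x y'(x) contributes 5 n a_n at x^n.
4 y(x) contributes 4 a_n at x^n.
Matching x^n: (n+2)(n+1) a_{n+2} + (2 n(n-1) + 5 n + 4) a_n = 0.
Thus a_{n+2} = (-2 n(n-1) - 5 n - 4) / ((n+1)(n+2)) * a_n.

Check with a_0 = 1, a_1 = -2 (apply the recurrence for n = 0, 1, 2, 3): a_0 = 1, a_1 = -2, a_2 = -2, a_3 = 3, a_4 = 3, a_5 = -93/20.

a_(n+2) = (-2 n(n-1) - 5 n - 4) / ((n+1)(n+2)) * a_n; check: a_0 = 1, a_1 = -2, a_2 = -2, a_3 = 3, a_4 = 3, a_5 = -93/20


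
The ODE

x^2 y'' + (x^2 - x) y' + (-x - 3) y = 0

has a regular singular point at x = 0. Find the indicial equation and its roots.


Divide by x^2 to reach normal form y'' + P_1(x) y' + P_2(x) y = 0 with P_1(x) = 1 - 1/x and P_2(x) = -1/x - 3/x^2.
x = 0 is a singular point because the y'-coefficient 1 - 1/x has a pole at x = 0 and the y-coefficient -1/x - 3/x^2 has a pole at x = 0.
It is a regular singular point because x P_1(x) = p(x) = x - 1 and x^2 P_2(x) = q(x) = -x - 3 are polynomials, hence analytic at x = 0.
p(0) = -1,  q(0) = -3.
Indicial equation: r(r-1) + p(0) r + q(0) = 0, i.e. r^2 + (p(0) - 1) r + q(0) = 0, i.e. r^2 - 2 r - 3 = 0.
Discriminant: (-2)^2 - 4(-3) = 16, so r = (2 ± 4)/2.
Solving: r_1 = 3, r_2 = -1.

indicial: r^2 - 2 r - 3 = 0; roots r_1 = 3, r_2 = -1


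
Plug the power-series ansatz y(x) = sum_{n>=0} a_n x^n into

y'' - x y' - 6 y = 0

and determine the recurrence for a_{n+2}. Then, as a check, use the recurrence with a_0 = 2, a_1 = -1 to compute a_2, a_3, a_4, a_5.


Substitute y = sum_n a_n x^n.
y''(x) has coefficient (n+2)(n+1) a_{n+2} at x^n;
-x y'(x) has coefficient -n a_n at x^n (shift);
-6 y(x) has coefficient -6 a_n at x^n.
Matching x^n: (n+2)(n+1) a_{n+2} + (-n - 6) a_n = 0.
Thus a_{n+2} = (n + 6) / ((n+1)(n+2)) * a_n.

Check with a_0 = 2, a_1 = -1 (apply the recurrence for n = 0, 1, 2, 3): a_0 = 2, a_1 = -1, a_2 = 6, a_3 = -7/6, a_4 = 4, a_5 = -21/40.

a_(n+2) = (n + 6) / ((n+1)(n+2)) * a_n; check: a_0 = 2, a_1 = -1, a_2 = 6, a_3 = -7/6, a_4 = 4, a_5 = -21/40


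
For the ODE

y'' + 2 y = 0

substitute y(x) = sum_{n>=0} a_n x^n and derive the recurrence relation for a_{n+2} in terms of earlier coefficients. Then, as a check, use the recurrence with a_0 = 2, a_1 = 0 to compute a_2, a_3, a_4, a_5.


Substitute y = sum_n a_n x^n into y'' + (const) y = 0.
y''(x) = sum_{n>=0} (n+2)(n+1) a_{n+2} x^n.
The ODE becomes sum_n [(n+2)(n+1) a_{n+2} + 2 a_n] x^n = 0.
Setting each coefficient to zero gives the recurrence:
  (n+2)(n+1) a_{n+2} + 2 a_n = 0,
  a_{n+2} = -2 / ((n+1)(n+2)) a_n.

Check with a_0 = 2, a_1 = 0 (apply the recurrence for n = 0, 1, 2, 3): a_0 = 2, a_1 = 0, a_2 = -2, a_3 = 0, a_4 = 1/3, a_5 = 0.

a_{n+2} = -2/((n+1)(n+2)) * a_n; check: a_0 = 2, a_1 = 0, a_2 = -2, a_3 = 0, a_4 = 1/3, a_5 = 0


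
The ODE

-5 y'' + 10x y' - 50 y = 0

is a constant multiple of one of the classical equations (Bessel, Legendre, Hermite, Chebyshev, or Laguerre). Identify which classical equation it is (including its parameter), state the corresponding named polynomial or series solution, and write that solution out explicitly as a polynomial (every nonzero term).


All three coefficients share the factor -5; dividing through by -5 gives  y'' - 2x y' + 10 y = 0.
This matches the Hermite equation y'' - 2x y' + 2n y = 0 with 2n = 10, so n = 5; the polynomial solution is H_5(x).
With y = sum_k a_k x^k, matching x^k gives (k+2)(k+1) a_{k+2} = 2(k - n) a_k = 2(k - 5) a_k. The right side vanishes at k = 5, so the series with the parity of 5 terminates at degree 5.
Standard normalization: leading coefficient of H_n is 2^n, so a_5 = 2^5 = 32. Work downward with a_k = (k+1)(k+2) a_{k+2} / (2(k - n)):
  a_3 = (4)(5)(32) / (2(3 - 5)) = 640/(-4) = -160
  a_1 = (2)(3)(-160) / (2(1 - 5)) = -960/(-8) = 120
Hence H_5(x) = 32 x^5 - 160 x^3 + 120 x.

H_5(x); series = 32 x^5 - 160 x^3 + 120 x


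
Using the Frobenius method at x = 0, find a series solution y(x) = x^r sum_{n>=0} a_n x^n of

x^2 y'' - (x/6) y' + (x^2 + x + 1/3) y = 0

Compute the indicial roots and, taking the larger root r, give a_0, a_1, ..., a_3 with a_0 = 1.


Write in Frobenius form y'' + (p(x)/x) y' + (q(x)/x^2) y = 0:
  p(x) = -1/6,  q(x) = x^2 + x + 1/3.
Indicial equation: r(r-1) + (-1/6) r + (1/3) = 0 -> roots r_1 = 2/3, r_2 = 1/2.
Take r = r_1 = 2/3. Let y(x) = x^r sum_{n>=0} a_n x^n with a_0 = 1.
Substitute y = x^r sum a_n x^n and match x^{r+n}. The recurrence is
  D(n) a_n + 1 a_{n-1} + 1 a_{n-2} = 0,  where D(n) = (r+n)(r+n-1) + (-1/6)(r+n) + (1/3).
  a_n = [-1 a_{n-1} - 1 a_{n-2}] / D(n).
Since the indicial polynomial factors as (r - r_1)(r - r_2), D(n) = (r_1 + n - r_1)(r_1 + n - r_2) = n(n + 1/6).
Evaluating step by step (a_0 = 1):
  n = 1: D(1) = 1(1 + 1/6) = 7/6; numerator = -1(1) = -1; a_1 = (-1)/(7/6) = -6/7
  n = 2: D(2) = 2(2 + 1/6) = 13/3; numerator = -1(-6/7) - 1(1) = -1/7; a_2 = (-1/7)/(13/3) = -3/91
  n = 3: D(3) = 3(3 + 1/6) = 19/2; numerator = -1(-3/91) - 1(-6/7) = 81/91; a_3 = (81/91)/(19/2) = 162/1729

r = 2/3; a_0 = 1; a_1 = -6/7; a_2 = -3/91; a_3 = 162/1729


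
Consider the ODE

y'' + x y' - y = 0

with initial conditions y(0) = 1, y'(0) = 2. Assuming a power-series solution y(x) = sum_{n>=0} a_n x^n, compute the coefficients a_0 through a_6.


Ansatz: y(x) = sum_{n>=0} a_n x^n, so y'(x) = sum_{n>=1} n a_n x^(n-1) and y''(x) = sum_{n>=2} n(n-1) a_n x^(n-2).
Substitute into P(x) y'' + Q(x) y' + R(x) y = 0 with P(x) = 1, Q(x) = x, R(x) = -1, and match powers of x.
Initial conditions: a_0 = 1, a_1 = 2.
Setting the coefficient of each power of x to zero and solving order by order (substituting the coefficients already found):
  x^0: 2 a_2 - a_0 = 0  ->  2 a_2 = a_0 = 1  ->  a_2 = 1/2
  x^1: 6 a_3 = 0  ->  a_3 = 0
  x^2: 12 a_4 + a_2 = 0  ->  12 a_4 = -a_2 = -1/2  ->  a_4 = -1/24
  x^3: 20 a_5 + 2 a_3 = 0  ->  20 a_5 = -2 a_3 = 0  ->  a_5 = 0
  x^4: 30 a_6 + 3 a_4 = 0  ->  30 a_6 = -3 a_4 = 1/8  ->  a_6 = 1/240
Truncated series: y(x) = 1 + 2 x + (1/2) x^2 - (1/24) x^4 + (1/240) x^6 + O(x^7).

a_0 = 1; a_1 = 2; a_2 = 1/2; a_3 = 0; a_4 = -1/24; a_5 = 0; a_6 = 1/240


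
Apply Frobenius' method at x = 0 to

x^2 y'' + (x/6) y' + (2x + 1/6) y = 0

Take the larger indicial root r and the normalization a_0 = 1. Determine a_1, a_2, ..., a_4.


Write in Frobenius form y'' + (p(x)/x) y' + (q(x)/x^2) y = 0:
  p(x) = 1/6,  q(x) = 2x + 1/6.
Indicial equation: r(r-1) + (1/6) r + (1/6) = 0 -> roots r_1 = 1/2, r_2 = 1/3.
Take r = r_1 = 1/2. Let y(x) = x^r sum_{n>=0} a_n x^n with a_0 = 1.
Substitute y = x^r sum a_n x^n and match x^{r+n}. The recurrence is
  D(n) a_n + 2 a_{n-1} = 0,  where D(n) = (r+n)(r+n-1) + (1/6)(r+n) + (1/6).
  a_n = -2 / D(n) * a_{n-1}.
Since the indicial polynomial factors as (r - r_1)(r - r_2), D(n) = (r_1 + n - r_1)(r_1 + n - r_2) = n(n + 1/6).
Evaluating step by step (a_0 = 1):
  n = 1: D(1) = 1(1 + 1/6) = 7/6; numerator = -2(1) = -2; a_1 = (-2)/(7/6) = -12/7
  n = 2: D(2) = 2(2 + 1/6) = 13/3; numerator = -2(-12/7) = 24/7; a_2 = (24/7)/(13/3) = 72/91
  n = 3: D(3) = 3(3 + 1/6) = 19/2; numerator = -2(72/91) = -144/91; a_3 = (-144/91)/(19/2) = -288/1729
  n = 4: D(4) = 4(4 + 1/6) = 50/3; numerator = -2(-288/1729) = 576/1729; a_4 = (576/1729)/(50/3) = 864/43225

r = 1/2; a_0 = 1; a_1 = -12/7; a_2 = 72/91; a_3 = -288/1729; a_4 = 864/43225


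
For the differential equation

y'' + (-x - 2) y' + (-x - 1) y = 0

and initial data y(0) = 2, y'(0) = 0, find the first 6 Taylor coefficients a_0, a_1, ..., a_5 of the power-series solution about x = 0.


Ansatz: y(x) = sum_{n>=0} a_n x^n, so y'(x) = sum_{n>=1} n a_n x^(n-1) and y''(x) = sum_{n>=2} n(n-1) a_n x^(n-2).
Substitute into P(x) y'' + Q(x) y' + R(x) y = 0 with P(x) = 1, Q(x) = -x - 2, R(x) = -x - 1, and match powers of x.
Initial conditions: a_0 = 2, a_1 = 0.
Setting the coefficient of each power of x to zero and solving order by order (substituting the coefficients already found):
  x^0: 2 a_2 - 2 a_1 - a_0 = 0  ->  2 a_2 = 2 a_1 + a_0 = 2  ->  a_2 = 1
  x^1: 6 a_3 - 4 a_2 - 2 a_1 - a_0 = 0  ->  6 a_3 = 4 a_2 + 2 a_1 + a_0 = 6  ->  a_3 = 1
  x^2: 12 a_4 - 6 a_3 - 3 a_2 - a_1 = 0  ->  12 a_4 = 6 a_3 + 3 a_2 + a_1 = 9  ->  a_4 = 3/4
  x^3: 20 a_5 - 8 a_4 - 4 a_3 - a_2 = 0  ->  20 a_5 = 8 a_4 + 4 a_3 + a_2 = 11  ->  a_5 = 11/20
Truncated series: y(x) = 2 + x^2 + x^3 + (3/4) x^4 + (11/20) x^5 + O(x^6).

a_0 = 2; a_1 = 0; a_2 = 1; a_3 = 1; a_4 = 3/4; a_5 = 11/20


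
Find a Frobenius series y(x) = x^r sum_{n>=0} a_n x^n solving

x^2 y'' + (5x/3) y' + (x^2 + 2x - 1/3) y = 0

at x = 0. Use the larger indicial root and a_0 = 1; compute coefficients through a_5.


Write in Frobenius form y'' + (p(x)/x) y' + (q(x)/x^2) y = 0:
  p(x) = 5/3,  q(x) = x^2 + 2x - 1/3.
Indicial equation: r(r-1) + (5/3) r + (-1/3) = 0 -> roots r_1 = 1/3, r_2 = -1.
Take r = r_1 = 1/3. Let y(x) = x^r sum_{n>=0} a_n x^n with a_0 = 1.
Substitute y = x^r sum a_n x^n and match x^{r+n}. The recurrence is
  D(n) a_n + 2 a_{n-1} + 1 a_{n-2} = 0,  where D(n) = (r+n)(r+n-1) + (5/3)(r+n) + (-1/3).
  a_n = [-2 a_{n-1} - 1 a_{n-2}] / D(n).
Since the indicial polynomial factors as (r - r_1)(r - r_2), D(n) = (r_1 + n - r_1)(r_1 + n - r_2) = n(n + 4/3).
Evaluating step by step (a_0 = 1):
  n = 1: D(1) = 1(1 + 4/3) = 7/3; numerator = -2(1) = -2; a_1 = (-2)/(7/3) = -6/7
  n = 2: D(2) = 2(2 + 4/3) = 20/3; numerator = -2(-6/7) - 1(1) = 5/7; a_2 = (5/7)/(20/3) = 3/28
  n = 3: D(3) = 3(3 + 4/3) = 13; numerator = -2(3/28) - 1(-6/7) = 9/14; a_3 = (9/14)/(13) = 9/182
  n = 4: D(4) = 4(4 + 4/3) = 64/3; numerator = -2(9/182) - 1(3/28) = -75/364; a_4 = (-75/364)/(64/3) = -225/23296
  n = 5: D(5) = 5(5 + 4/3) = 95/3; numerator = -2(-225/23296) - 1(9/182) = -27/896; a_5 = (-27/896)/(95/3) = -81/85120

r = 1/3; a_0 = 1; a_1 = -6/7; a_2 = 3/28; a_3 = 9/182; a_4 = -225/23296; a_5 = -81/85120


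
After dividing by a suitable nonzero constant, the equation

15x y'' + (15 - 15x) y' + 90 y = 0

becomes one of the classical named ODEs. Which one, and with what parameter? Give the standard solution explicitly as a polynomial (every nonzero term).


All three coefficients share the factor 15; dividing through by 15 gives  x y'' + (1 - x) y' + 6 y = 0.
This matches the Laguerre equation x y'' + (1 - x) y' + n y = 0 with n = 6; the polynomial solution is L_6(x).
With y = sum_k a_k x^k, matching x^k gives (k+1)k a_{k+1} + (k+1) a_{k+1} - k a_k + n a_k = 0, i.e. (k+1)^2 a_{k+1} = (k - n) a_k = (k - 6) a_k. The right side vanishes at k = 6, so the series terminates at degree 6.
Standard normalization L_n(0) = 1 gives a_0 = 1. Work upward with a_{k+1} = (k - 6) a_k / (k+1)^2:
  a_1 = (0 - 6)(1) / 1^2 = -6/1 = -6
  a_2 = (1 - 6)(-6) / 2^2 = 30/4 = 15/2
  a_3 = (2 - 6)(15/2) / 3^2 = -30/9 = -10/3
  a_4 = (3 - 6)(-10/3) / 4^2 = 10/16 = 5/8
  a_5 = (4 - 6)(5/8) / 5^2 = (-5/4)/25 = -1/20
  a_6 = (5 - 6)(-1/20) / 6^2 = (1/20)/36 = 1/720
Hence L_6(x) = x^6/720 - x^5/20 + 5 x^4/8 - 10 x^3/3 + 15 x^2/2 - 6 x + 1.

L_6(x); series = x^6/720 - x^5/20 + 5 x^4/8 - 10 x^3/3 + 15 x^2/2 - 6 x + 1


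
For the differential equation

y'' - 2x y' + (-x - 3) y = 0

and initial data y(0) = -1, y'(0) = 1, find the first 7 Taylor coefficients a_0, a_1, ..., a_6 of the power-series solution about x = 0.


Ansatz: y(x) = sum_{n>=0} a_n x^n, so y'(x) = sum_{n>=1} n a_n x^(n-1) and y''(x) = sum_{n>=2} n(n-1) a_n x^(n-2).
Substitute into P(x) y'' + Q(x) y' + R(x) y = 0 with P(x) = 1, Q(x) = -2x, R(x) = -x - 3, and match powers of x.
Initial conditions: a_0 = -1, a_1 = 1.
Setting the coefficient of each power of x to zero and solving order by order (substituting the coefficients already found):
  x^0: 2 a_2 - 3 a_0 = 0  ->  2 a_2 = 3 a_0 = -3  ->  a_2 = -3/2
  x^1: 6 a_3 - 5 a_1 - a_0 = 0  ->  6 a_3 = 5 a_1 + a_0 = 4  ->  a_3 = 2/3
  x^2: 12 a_4 - 7 a_2 - a_1 = 0  ->  12 a_4 = 7 a_2 + a_1 = -19/2  ->  a_4 = -19/24
  x^3: 20 a_5 - 9 a_3 - a_2 = 0  ->  20 a_5 = 9 a_3 + a_2 = 9/2  ->  a_5 = 9/40
  x^4: 30 a_6 - 11 a_4 - a_3 = 0  ->  30 a_6 = 11 a_4 + a_3 = -193/24  ->  a_6 = -193/720
Truncated series: y(x) = -1 + x - (3/2) x^2 + (2/3) x^3 - (19/24) x^4 + (9/40) x^5 - (193/720) x^6 + O(x^7).

a_0 = -1; a_1 = 1; a_2 = -3/2; a_3 = 2/3; a_4 = -19/24; a_5 = 9/40; a_6 = -193/720


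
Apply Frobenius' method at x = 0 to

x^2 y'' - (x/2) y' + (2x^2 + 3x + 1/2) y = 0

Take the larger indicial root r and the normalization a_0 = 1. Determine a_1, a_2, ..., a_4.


Write in Frobenius form y'' + (p(x)/x) y' + (q(x)/x^2) y = 0:
  p(x) = -1/2,  q(x) = 2x^2 + 3x + 1/2.
Indicial equation: r(r-1) + (-1/2) r + (1/2) = 0 -> roots r_1 = 1, r_2 = 1/2.
Take r = r_1 = 1. Let y(x) = x^r sum_{n>=0} a_n x^n with a_0 = 1.
Substitute y = x^r sum a_n x^n and match x^{r+n}. The recurrence is
  D(n) a_n + 3 a_{n-1} + 2 a_{n-2} = 0,  where D(n) = (r+n)(r+n-1) + (-1/2)(r+n) + (1/2).
  a_n = [-3 a_{n-1} - 2 a_{n-2}] / D(n).
Since the indicial polynomial factors as (r - r_1)(r - r_2), D(n) = (r_1 + n - r_1)(r_1 + n - r_2) = n(n + 1/2).
Evaluating step by step (a_0 = 1):
  n = 1: D(1) = 1(1 + 1/2) = 3/2; numerator = -3(1) = -3; a_1 = (-3)/(3/2) = -2
  n = 2: D(2) = 2(2 + 1/2) = 5; numerator = -3(-2) - 2(1) = 4; a_2 = (4)/(5) = 4/5
  n = 3: D(3) = 3(3 + 1/2) = 21/2; numerator = -3(4/5) - 2(-2) = 8/5; a_3 = (8/5)/(21/2) = 16/105
  n = 4: D(4) = 4(4 + 1/2) = 18; numerator = -3(16/105) - 2(4/5) = -72/35; a_4 = (-72/35)/(18) = -4/35

r = 1; a_0 = 1; a_1 = -2; a_2 = 4/5; a_3 = 16/105; a_4 = -4/35


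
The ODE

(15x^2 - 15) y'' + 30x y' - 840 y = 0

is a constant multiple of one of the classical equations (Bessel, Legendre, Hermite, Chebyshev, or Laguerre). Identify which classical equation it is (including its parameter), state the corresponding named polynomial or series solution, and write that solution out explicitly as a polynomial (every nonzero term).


All three coefficients share the factor -15; dividing through by -15 gives  (1 - x^2) y'' - 2x y' + 56 y = 0.
This matches the Legendre equation (1 - x^2) y'' - 2x y' + n(n+1) y = 0 (note the -2x y' term) with n(n+1) = 56, so n = 7; the polynomial solution is P_7(x).
With y = sum_k a_k x^k, matching x^k gives (k+2)(k+1) a_{k+2} = [k(k+1) - n(n+1)] a_k = (k - 7)(k + 8) a_k. The right side vanishes at k = 7, so the series with the parity of 7 terminates at degree 7.
Standard normalization (P_n(1) = 1): leading coefficient (2n)!/(2^n (n!)^2) = 87178291200/(128*25401600) = 429/16, so a_7 = 429/16. Work downward with a_k = (k+1)(k+2) a_{k+2} / ((k - 7)(k + 8)):
  a_5 = (6)(7)(429/16) / ((5 - 7)(5 + 8)) = (9009/8)/(-26) = -693/16
  a_3 = (4)(5)(-693/16) / ((3 - 7)(3 + 8)) = (-3465/4)/(-44) = 315/16
  a_1 = (2)(3)(315/16) / ((1 - 7)(1 + 8)) = (945/8)/(-54) = -35/16
Hence P_7(x) = 429 x^7/16 - 693 x^5/16 + 315 x^3/16 - 35 x/16.

P_7(x); series = 429 x^7/16 - 693 x^5/16 + 315 x^3/16 - 35 x/16


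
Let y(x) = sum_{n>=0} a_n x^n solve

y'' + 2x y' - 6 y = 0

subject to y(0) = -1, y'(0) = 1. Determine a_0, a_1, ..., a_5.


Ansatz: y(x) = sum_{n>=0} a_n x^n, so y'(x) = sum_{n>=1} n a_n x^(n-1) and y''(x) = sum_{n>=2} n(n-1) a_n x^(n-2).
Substitute into P(x) y'' + Q(x) y' + R(x) y = 0 with P(x) = 1, Q(x) = 2x, R(x) = -6, and match powers of x.
Initial conditions: a_0 = -1, a_1 = 1.
Setting the coefficient of each power of x to zero and solving order by order (substituting the coefficients already found):
  x^0: 2 a_2 - 6 a_0 = 0  ->  2 a_2 = 6 a_0 = -6  ->  a_2 = -3
  x^1: 6 a_3 - 4 a_1 = 0  ->  6 a_3 = 4 a_1 = 4  ->  a_3 = 2/3
  x^2: 12 a_4 - 2 a_2 = 0  ->  12 a_4 = 2 a_2 = -6  ->  a_4 = -1/2
  x^3: 20 a_5 = 0  ->  a_5 = 0
Truncated series: y(x) = -1 + x - 3 x^2 + (2/3) x^3 - (1/2) x^4 + O(x^6).

a_0 = -1; a_1 = 1; a_2 = -3; a_3 = 2/3; a_4 = -1/2; a_5 = 0


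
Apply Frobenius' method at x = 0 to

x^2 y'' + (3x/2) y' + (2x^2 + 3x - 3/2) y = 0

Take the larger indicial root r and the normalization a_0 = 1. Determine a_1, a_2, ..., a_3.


Write in Frobenius form y'' + (p(x)/x) y' + (q(x)/x^2) y = 0:
  p(x) = 3/2,  q(x) = 2x^2 + 3x - 3/2.
Indicial equation: r(r-1) + (3/2) r + (-3/2) = 0 -> roots r_1 = 1, r_2 = -3/2.
Take r = r_1 = 1. Let y(x) = x^r sum_{n>=0} a_n x^n with a_0 = 1.
Substitute y = x^r sum a_n x^n and match x^{r+n}. The recurrence is
  D(n) a_n + 3 a_{n-1} + 2 a_{n-2} = 0,  where D(n) = (r+n)(r+n-1) + (3/2)(r+n) + (-3/2).
  a_n = [-3 a_{n-1} - 2 a_{n-2}] / D(n).
Since the indicial polynomial factors as (r - r_1)(r - r_2), D(n) = (r_1 + n - r_1)(r_1 + n - r_2) = n(n + 5/2).
Evaluating step by step (a_0 = 1):
  n = 1: D(1) = 1(1 + 5/2) = 7/2; numerator = -3(1) = -3; a_1 = (-3)/(7/2) = -6/7
  n = 2: D(2) = 2(2 + 5/2) = 9; numerator = -3(-6/7) - 2(1) = 4/7; a_2 = (4/7)/(9) = 4/63
  n = 3: D(3) = 3(3 + 5/2) = 33/2; numerator = -3(4/63) - 2(-6/7) = 32/21; a_3 = (32/21)/(33/2) = 64/693

r = 1; a_0 = 1; a_1 = -6/7; a_2 = 4/63; a_3 = 64/693


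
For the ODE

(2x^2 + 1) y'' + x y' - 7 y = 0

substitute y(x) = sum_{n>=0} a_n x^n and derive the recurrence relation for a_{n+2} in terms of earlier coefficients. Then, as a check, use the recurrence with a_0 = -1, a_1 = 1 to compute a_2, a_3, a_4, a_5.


Substitute y = sum_n a_n x^n.
(1 + 2 x^2) y'' contributes (n+2)(n+1) a_{n+2} + 2 n(n-1) a_n at x^n.
x y'(x) contributes n a_n at x^n.
-7 y(x) contributes -7 a_n at x^n.
Matching x^n: (n+2)(n+1) a_{n+2} + (2 n(n-1) + n - 7) a_n = 0.
Thus a_{n+2} = (-2 n(n-1) - n + 7) / ((n+1)(n+2)) * a_n.

Check with a_0 = -1, a_1 = 1 (apply the recurrence for n = 0, 1, 2, 3): a_0 = -1, a_1 = 1, a_2 = -7/2, a_3 = 1, a_4 = -7/24, a_5 = -2/5.

a_(n+2) = (-2 n(n-1) - n + 7) / ((n+1)(n+2)) * a_n; check: a_0 = -1, a_1 = 1, a_2 = -7/2, a_3 = 1, a_4 = -7/24, a_5 = -2/5


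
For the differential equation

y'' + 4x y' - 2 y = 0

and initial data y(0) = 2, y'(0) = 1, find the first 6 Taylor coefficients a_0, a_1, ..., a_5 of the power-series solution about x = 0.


Ansatz: y(x) = sum_{n>=0} a_n x^n, so y'(x) = sum_{n>=1} n a_n x^(n-1) and y''(x) = sum_{n>=2} n(n-1) a_n x^(n-2).
Substitute into P(x) y'' + Q(x) y' + R(x) y = 0 with P(x) = 1, Q(x) = 4x, R(x) = -2, and match powers of x.
Initial conditions: a_0 = 2, a_1 = 1.
Setting the coefficient of each power of x to zero and solving order by order (substituting the coefficients already found):
  x^0: 2 a_2 - 2 a_0 = 0  ->  2 a_2 = 2 a_0 = 4  ->  a_2 = 2
  x^1: 6 a_3 + 2 a_1 = 0  ->  6 a_3 = -2 a_1 = -2  ->  a_3 = -1/3
  x^2: 12 a_4 + 6 a_2 = 0  ->  12 a_4 = -6 a_2 = -12  ->  a_4 = -1
  x^3: 20 a_5 + 10 a_3 = 0  ->  20 a_5 = -10 a_3 = 10/3  ->  a_5 = 1/6
Truncated series: y(x) = 2 + x + 2 x^2 - (1/3) x^3 - x^4 + (1/6) x^5 + O(x^6).

a_0 = 2; a_1 = 1; a_2 = 2; a_3 = -1/3; a_4 = -1; a_5 = 1/6


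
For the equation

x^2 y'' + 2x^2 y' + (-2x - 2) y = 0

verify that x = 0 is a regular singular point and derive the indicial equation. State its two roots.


Divide by x^2 to reach normal form y'' + P_1(x) y' + P_2(x) y = 0 with P_1(x) = 2 and P_2(x) = -2/x - 2/x^2.
x = 0 is a singular point because the y-coefficient -2/x - 2/x^2 has a pole at x = 0.
It is a regular singular point because x P_1(x) = p(x) = 2x and x^2 P_2(x) = q(x) = -2x - 2 are polynomials, hence analytic at x = 0.
p(0) = 0,  q(0) = -2.
Indicial equation: r(r-1) + p(0) r + q(0) = 0, i.e. r^2 + (p(0) - 1) r + q(0) = 0, i.e. r^2 - 1 r - 2 = 0.
Discriminant: (-1)^2 - 4(-2) = 9, so r = (1 ± 3)/2.
Solving: r_1 = 2, r_2 = -1.

indicial: r^2 - 1 r - 2 = 0; roots r_1 = 2, r_2 = -1


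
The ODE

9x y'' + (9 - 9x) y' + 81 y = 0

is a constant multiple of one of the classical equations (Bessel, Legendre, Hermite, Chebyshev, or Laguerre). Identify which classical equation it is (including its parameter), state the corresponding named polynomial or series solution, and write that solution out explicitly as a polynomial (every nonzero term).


All three coefficients share the factor 9; dividing through by 9 gives  x y'' + (1 - x) y' + 9 y = 0.
This matches the Laguerre equation x y'' + (1 - x) y' + n y = 0 with n = 9; the polynomial solution is L_9(x).
With y = sum_k a_k x^k, matching x^k gives (k+1)k a_{k+1} + (k+1) a_{k+1} - k a_k + n a_k = 0, i.e. (k+1)^2 a_{k+1} = (k - n) a_k = (k - 9) a_k. The right side vanishes at k = 9, so the series terminates at degree 9.
Standard normalization L_n(0) = 1 gives a_0 = 1. Work upward with a_{k+1} = (k - 9) a_k / (k+1)^2:
  a_1 = (0 - 9)(1) / 1^2 = -9/1 = -9
  a_2 = (1 - 9)(-9) / 2^2 = 72/4 = 18
  a_3 = (2 - 9)(18) / 3^2 = -126/9 = -14
  a_4 = (3 - 9)(-14) / 4^2 = 84/16 = 21/4
  a_5 = (4 - 9)(21/4) / 5^2 = (-105/4)/25 = -21/20
  a_6 = (5 - 9)(-21/20) / 6^2 = (21/5)/36 = 7/60
  a_7 = (6 - 9)(7/60) / 7^2 = (-7/20)/49 = -1/140
  a_8 = (7 - 9)(-1/140) / 8^2 = (1/70)/64 = 1/4480
  a_9 = (8 - 9)(1/4480) / 9^2 = (-1/4480)/81 = -1/362880
Hence L_9(x) = -x^9/362880 + x^8/4480 - x^7/140 + 7 x^6/60 - 21 x^5/20 + 21 x^4/4 - 14 x^3 + 18 x^2 - 9 x + 1.

L_9(x); series = -x^9/362880 + x^8/4480 - x^7/140 + 7 x^6/60 - 21 x^5/20 + 21 x^4/4 - 14 x^3 + 18 x^2 - 9 x + 1


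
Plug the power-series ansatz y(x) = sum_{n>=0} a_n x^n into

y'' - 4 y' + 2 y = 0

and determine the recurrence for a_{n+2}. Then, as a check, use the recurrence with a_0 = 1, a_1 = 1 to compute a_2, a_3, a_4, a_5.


Substitute y = sum_n a_n x^n.
y''(x) has coefficient (n+2)(n+1) a_{n+2} at x^n;
-4 y'(x) has coefficient -4 (n+1) a_{n+1} at x^n;
2 y(x) has coefficient 2 a_n at x^n.
Matching x^n: (n+2)(n+1) a_{n+2} - 4 (n+1) a_{n+1} + 2 a_n = 0.
Thus a_{n+2} = [4 (n+1) a_{n+1} - 2 a_n] / ((n+1)(n+2)).

Check with a_0 = 1, a_1 = 1 (apply the recurrence for n = 0, 1, 2, 3): a_0 = 1, a_1 = 1, a_2 = 1, a_3 = 1, a_4 = 5/6, a_5 = 17/30.

a_(n+2) = [4 (n+1) a_(n+1) - 2 a_n] / ((n+1)(n+2)); check: a_0 = 1, a_1 = 1, a_2 = 1, a_3 = 1, a_4 = 5/6, a_5 = 17/30


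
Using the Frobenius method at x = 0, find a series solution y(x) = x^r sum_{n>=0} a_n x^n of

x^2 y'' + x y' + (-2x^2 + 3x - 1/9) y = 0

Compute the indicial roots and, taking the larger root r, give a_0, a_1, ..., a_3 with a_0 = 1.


Write in Frobenius form y'' + (p(x)/x) y' + (q(x)/x^2) y = 0:
  p(x) = 1,  q(x) = -2x^2 + 3x - 1/9.
Indicial equation: r(r-1) + (1) r + (-1/9) = 0 -> roots r_1 = 1/3, r_2 = -1/3.
Take r = r_1 = 1/3. Let y(x) = x^r sum_{n>=0} a_n x^n with a_0 = 1.
Substitute y = x^r sum a_n x^n and match x^{r+n}. The recurrence is
  D(n) a_n + 3 a_{n-1} - 2 a_{n-2} = 0,  where D(n) = (r+n)(r+n-1) + (1)(r+n) + (-1/9).
  a_n = [-3 a_{n-1} + 2 a_{n-2}] / D(n).
Since the indicial polynomial factors as (r - r_1)(r - r_2), D(n) = (r_1 + n - r_1)(r_1 + n - r_2) = n(n + 2/3).
Evaluating step by step (a_0 = 1):
  n = 1: D(1) = 1(1 + 2/3) = 5/3; numerator = -3(1) = -3; a_1 = (-3)/(5/3) = -9/5
  n = 2: D(2) = 2(2 + 2/3) = 16/3; numerator = -3(-9/5) + 2(1) = 37/5; a_2 = (37/5)/(16/3) = 111/80
  n = 3: D(3) = 3(3 + 2/3) = 11; numerator = -3(111/80) + 2(-9/5) = -621/80; a_3 = (-621/80)/(11) = -621/880

r = 1/3; a_0 = 1; a_1 = -9/5; a_2 = 111/80; a_3 = -621/880


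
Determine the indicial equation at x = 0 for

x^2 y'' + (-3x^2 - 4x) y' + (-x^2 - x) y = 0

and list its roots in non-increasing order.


Divide by x^2 to reach normal form y'' + P_1(x) y' + P_2(x) y = 0 with P_1(x) = -3 - 4/x and P_2(x) = -1 - 1/x.
x = 0 is a singular point because the y'-coefficient -3 - 4/x has a pole at x = 0 and the y-coefficient -1 - 1/x has a pole at x = 0.
It is a regular singular point because x P_1(x) = p(x) = -3x - 4 and x^2 P_2(x) = q(x) = -x^2 - x are polynomials, hence analytic at x = 0.
p(0) = -4,  q(0) = 0.
Indicial equation: r(r-1) + p(0) r + q(0) = 0, i.e. r^2 + (p(0) - 1) r + q(0) = 0, i.e. r^2 - 5 r = 0.
Discriminant: (-5)^2 - 4(0) = 25, so r = (5 ± 5)/2.
Solving: r_1 = 5, r_2 = 0.

indicial: r^2 - 5 r = 0; roots r_1 = 5, r_2 = 0


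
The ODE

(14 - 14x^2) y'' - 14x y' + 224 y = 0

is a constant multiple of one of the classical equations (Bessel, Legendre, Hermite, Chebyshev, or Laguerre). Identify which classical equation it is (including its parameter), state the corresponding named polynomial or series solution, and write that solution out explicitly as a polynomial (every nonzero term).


All three coefficients share the factor 14; dividing through by 14 gives  (1 - x^2) y'' - x y' + 16 y = 0.
This matches the Chebyshev equation (1 - x^2) y'' - x y' + n^2 y = 0 (note the -x y' term, not -2x y') with n^2 = 16, so n = 4; the polynomial solution is T_4(x).
With y = sum_k a_k x^k, matching x^k gives (k+2)(k+1) a_{k+2} = (k^2 - n^2) a_k = (k - 4)(k + 4) a_k. The right side vanishes at k = 4, so the series with the parity of 4 terminates at degree 4.
Standard normalization: leading coefficient of T_n is 2^(n-1), so a_4 = 2^3 = 8. Work downward with a_k = (k+1)(k+2) a_{k+2} / ((k - 4)(k + 4)):
  a_2 = (3)(4)(8) / ((2 - 4)(2 + 4)) = 96/(-12) = -8
  a_0 = (1)(2)(-8) / ((0 - 4)(0 + 4)) = -16/(-16) = 1
Hence T_4(x) = 8 x^4 - 8 x^2 + 1.

T_4(x); series = 8 x^4 - 8 x^2 + 1


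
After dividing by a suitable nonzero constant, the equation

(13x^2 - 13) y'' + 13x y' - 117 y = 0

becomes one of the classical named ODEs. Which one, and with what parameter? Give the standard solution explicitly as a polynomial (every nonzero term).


All three coefficients share the factor -13; dividing through by -13 gives  (1 - x^2) y'' - x y' + 9 y = 0.
This matches the Chebyshev equation (1 - x^2) y'' - x y' + n^2 y = 0 (note the -x y' term, not -2x y') with n^2 = 9, so n = 3; the polynomial solution is T_3(x).
With y = sum_k a_k x^k, matching x^k gives (k+2)(k+1) a_{k+2} = (k^2 - n^2) a_k = (k - 3)(k + 3) a_k. The right side vanishes at k = 3, so the series with the parity of 3 terminates at degree 3.
Standard normalization: leading coefficient of T_n is 2^(n-1), so a_3 = 2^2 = 4. Work downward with a_k = (k+1)(k+2) a_{k+2} / ((k - 3)(k + 3)):
  a_1 = (2)(3)(4) / ((1 - 3)(1 + 3)) = 24/(-8) = -3
Hence T_3(x) = 4 x^3 - 3 x.

T_3(x); series = 4 x^3 - 3 x


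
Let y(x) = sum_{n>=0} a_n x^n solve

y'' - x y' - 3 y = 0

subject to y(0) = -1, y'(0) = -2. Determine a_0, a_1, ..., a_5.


Ansatz: y(x) = sum_{n>=0} a_n x^n, so y'(x) = sum_{n>=1} n a_n x^(n-1) and y''(x) = sum_{n>=2} n(n-1) a_n x^(n-2).
Substitute into P(x) y'' + Q(x) y' + R(x) y = 0 with P(x) = 1, Q(x) = -x, R(x) = -3, and match powers of x.
Initial conditions: a_0 = -1, a_1 = -2.
Setting the coefficient of each power of x to zero and solving order by order (substituting the coefficients already found):
  x^0: 2 a_2 - 3 a_0 = 0  ->  2 a_2 = 3 a_0 = -3  ->  a_2 = -3/2
  x^1: 6 a_3 - 4 a_1 = 0  ->  6 a_3 = 4 a_1 = -8  ->  a_3 = -4/3
  x^2: 12 a_4 - 5 a_2 = 0  ->  12 a_4 = 5 a_2 = -15/2  ->  a_4 = -5/8
  x^3: 20 a_5 - 6 a_3 = 0  ->  20 a_5 = 6 a_3 = -8  ->  a_5 = -2/5
Truncated series: y(x) = -1 - 2 x - (3/2) x^2 - (4/3) x^3 - (5/8) x^4 - (2/5) x^5 + O(x^6).

a_0 = -1; a_1 = -2; a_2 = -3/2; a_3 = -4/3; a_4 = -5/8; a_5 = -2/5


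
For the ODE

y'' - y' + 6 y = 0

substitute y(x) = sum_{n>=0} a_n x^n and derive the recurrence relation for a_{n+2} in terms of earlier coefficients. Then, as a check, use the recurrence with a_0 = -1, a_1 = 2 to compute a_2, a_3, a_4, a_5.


Substitute y = sum_n a_n x^n.
y''(x) has coefficient (n+2)(n+1) a_{n+2} at x^n;
-y'(x) has coefficient -(n+1) a_{n+1} at x^n;
6 y(x) has coefficient 6 a_n at x^n.
Matching x^n: (n+2)(n+1) a_{n+2} - (n+1) a_{n+1} + 6 a_n = 0.
Thus a_{n+2} = [(n+1) a_{n+1} - 6 a_n] / ((n+1)(n+2)).

Check with a_0 = -1, a_1 = 2 (apply the recurrence for n = 0, 1, 2, 3): a_0 = -1, a_1 = 2, a_2 = 4, a_3 = -2/3, a_4 = -13/6, a_5 = -7/30.

a_(n+2) = [(n+1) a_(n+1) - 6 a_n] / ((n+1)(n+2)); check: a_0 = -1, a_1 = 2, a_2 = 4, a_3 = -2/3, a_4 = -13/6, a_5 = -7/30


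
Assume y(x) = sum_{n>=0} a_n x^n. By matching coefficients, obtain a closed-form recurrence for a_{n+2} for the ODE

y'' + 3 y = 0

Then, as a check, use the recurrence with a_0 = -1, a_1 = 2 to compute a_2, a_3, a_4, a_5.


Substitute y = sum_n a_n x^n into y'' + (const) y = 0.
y''(x) = sum_{n>=0} (n+2)(n+1) a_{n+2} x^n.
The ODE becomes sum_n [(n+2)(n+1) a_{n+2} + 3 a_n] x^n = 0.
Setting each coefficient to zero gives the recurrence:
  (n+2)(n+1) a_{n+2} + 3 a_n = 0,
  a_{n+2} = -3 / ((n+1)(n+2)) a_n.

Check with a_0 = -1, a_1 = 2 (apply the recurrence for n = 0, 1, 2, 3): a_0 = -1, a_1 = 2, a_2 = 3/2, a_3 = -1, a_4 = -3/8, a_5 = 3/20.

a_{n+2} = -3/((n+1)(n+2)) * a_n; check: a_0 = -1, a_1 = 2, a_2 = 3/2, a_3 = -1, a_4 = -3/8, a_5 = 3/20


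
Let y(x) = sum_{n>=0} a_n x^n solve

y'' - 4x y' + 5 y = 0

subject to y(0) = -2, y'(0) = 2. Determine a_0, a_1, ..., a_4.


Ansatz: y(x) = sum_{n>=0} a_n x^n, so y'(x) = sum_{n>=1} n a_n x^(n-1) and y''(x) = sum_{n>=2} n(n-1) a_n x^(n-2).
Substitute into P(x) y'' + Q(x) y' + R(x) y = 0 with P(x) = 1, Q(x) = -4x, R(x) = 5, and match powers of x.
Initial conditions: a_0 = -2, a_1 = 2.
Setting the coefficient of each power of x to zero and solving order by order (substituting the coefficients already found):
  x^0: 2 a_2 + 5 a_0 = 0  ->  2 a_2 = -5 a_0 = 10  ->  a_2 = 5
  x^1: 6 a_3 + a_1 = 0  ->  6 a_3 = -a_1 = -2  ->  a_3 = -1/3
  x^2: 12 a_4 - 3 a_2 = 0  ->  12 a_4 = 3 a_2 = 15  ->  a_4 = 5/4
Truncated series: y(x) = -2 + 2 x + 5 x^2 - (1/3) x^3 + (5/4) x^4 + O(x^5).

a_0 = -2; a_1 = 2; a_2 = 5; a_3 = -1/3; a_4 = 5/4


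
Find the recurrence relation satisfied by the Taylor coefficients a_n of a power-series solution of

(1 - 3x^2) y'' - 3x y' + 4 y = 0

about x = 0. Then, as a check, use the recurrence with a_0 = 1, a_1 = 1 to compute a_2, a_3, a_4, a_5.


Substitute y = sum_n a_n x^n.
(1 - 3 x^2) y'' contributes (n+2)(n+1) a_{n+2} - 3 n(n-1) a_n at x^n.
-3 x y'(x) contributes -3 n a_n at x^n.
4 y(x) contributes 4 a_n at x^n.
Matching x^n: (n+2)(n+1) a_{n+2} + (-3 n(n-1) - 3 n + 4) a_n = 0.
Thus a_{n+2} = (3 n(n-1) + 3 n - 4) / ((n+1)(n+2)) * a_n.

Check with a_0 = 1, a_1 = 1 (apply the recurrence for n = 0, 1, 2, 3): a_0 = 1, a_1 = 1, a_2 = -2, a_3 = -1/6, a_4 = -4/3, a_5 = -23/120.

a_(n+2) = (3 n(n-1) + 3 n - 4) / ((n+1)(n+2)) * a_n; check: a_0 = 1, a_1 = 1, a_2 = -2, a_3 = -1/6, a_4 = -4/3, a_5 = -23/120


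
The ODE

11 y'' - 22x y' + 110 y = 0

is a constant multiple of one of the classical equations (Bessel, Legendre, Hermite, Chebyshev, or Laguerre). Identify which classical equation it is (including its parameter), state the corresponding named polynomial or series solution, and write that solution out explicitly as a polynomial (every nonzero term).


All three coefficients share the factor 11; dividing through by 11 gives  y'' - 2x y' + 10 y = 0.
This matches the Hermite equation y'' - 2x y' + 2n y = 0 with 2n = 10, so n = 5; the polynomial solution is H_5(x).
With y = sum_k a_k x^k, matching x^k gives (k+2)(k+1) a_{k+2} = 2(k - n) a_k = 2(k - 5) a_k. The right side vanishes at k = 5, so the series with the parity of 5 terminates at degree 5.
Standard normalization: leading coefficient of H_n is 2^n, so a_5 = 2^5 = 32. Work downward with a_k = (k+1)(k+2) a_{k+2} / (2(k - n)):
  a_3 = (4)(5)(32) / (2(3 - 5)) = 640/(-4) = -160
  a_1 = (2)(3)(-160) / (2(1 - 5)) = -960/(-8) = 120
Hence H_5(x) = 32 x^5 - 160 x^3 + 120 x.

H_5(x); series = 32 x^5 - 160 x^3 + 120 x
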